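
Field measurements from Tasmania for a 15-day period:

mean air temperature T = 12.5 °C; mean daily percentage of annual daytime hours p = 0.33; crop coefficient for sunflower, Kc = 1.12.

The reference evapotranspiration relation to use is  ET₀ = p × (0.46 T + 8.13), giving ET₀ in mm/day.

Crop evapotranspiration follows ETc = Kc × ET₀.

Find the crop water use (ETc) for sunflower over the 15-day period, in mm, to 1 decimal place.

77.0 mm

ET₀ = 0.33 × (0.46 × 12.5 + 8.13) = 0.33 × 13.880 = 4.5804 mm/d
ETc = Kc × ET₀ = 1.12 × 4.5804 = 5.1300 mm/d
Over 15 days: 5.1300 × 15 = 76.950 mm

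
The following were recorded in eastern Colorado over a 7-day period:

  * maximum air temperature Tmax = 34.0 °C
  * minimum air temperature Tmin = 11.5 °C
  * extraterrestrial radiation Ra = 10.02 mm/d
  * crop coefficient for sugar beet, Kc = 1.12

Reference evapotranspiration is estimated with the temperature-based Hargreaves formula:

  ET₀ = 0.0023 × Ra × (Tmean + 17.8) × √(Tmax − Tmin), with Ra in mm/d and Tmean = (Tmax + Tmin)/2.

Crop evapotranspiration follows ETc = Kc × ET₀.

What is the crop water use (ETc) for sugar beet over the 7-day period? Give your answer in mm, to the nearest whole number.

35 mm

Tmean = (34.0 + 11.5)/2 = 22.75 °C
ET₀ = 0.0023 × 10.02 × (22.75 + 17.8) × √22.5 = 0.0023 × 10.02 × 40.55 × 4.7434 = 4.4328 mm/d
ETc = Kc × ET₀ = 1.12 × 4.4328 = 4.9647 mm/d
Over 7 days: 4.9647 × 7 = 34.753 mm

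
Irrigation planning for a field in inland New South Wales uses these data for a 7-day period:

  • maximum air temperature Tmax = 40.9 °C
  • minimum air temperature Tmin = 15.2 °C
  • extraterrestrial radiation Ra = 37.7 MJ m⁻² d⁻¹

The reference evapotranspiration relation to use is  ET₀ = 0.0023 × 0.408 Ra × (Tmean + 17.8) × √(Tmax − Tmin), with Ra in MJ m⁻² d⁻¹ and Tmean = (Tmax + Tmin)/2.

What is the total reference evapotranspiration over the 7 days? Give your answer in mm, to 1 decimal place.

57.6 mm

Tmean = (40.9 + 15.2)/2 = 28.05 °C
0.408 Ra = 0.408 × 37.7 = 15.3816 mm/d equivalent
ET₀ = 0.0023 × 15.3816 × (28.05 + 17.8) × √25.7 = 0.0023 × 15.3816 × 45.85 × 5.0695 = 8.2231 mm/d
Over 7 days: 8.2231 × 7 = 57.562 mm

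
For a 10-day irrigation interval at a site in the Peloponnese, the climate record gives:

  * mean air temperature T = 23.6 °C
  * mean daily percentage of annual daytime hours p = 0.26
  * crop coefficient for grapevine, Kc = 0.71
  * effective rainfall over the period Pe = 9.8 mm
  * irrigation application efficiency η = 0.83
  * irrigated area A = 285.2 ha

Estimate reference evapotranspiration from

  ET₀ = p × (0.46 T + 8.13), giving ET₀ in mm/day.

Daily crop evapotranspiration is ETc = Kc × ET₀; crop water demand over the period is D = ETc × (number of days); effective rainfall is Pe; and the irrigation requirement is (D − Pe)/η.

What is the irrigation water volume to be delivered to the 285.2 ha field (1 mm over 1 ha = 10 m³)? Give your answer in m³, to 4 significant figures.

86760 m³

ET₀ = 0.26 × (0.46 × 23.6 + 8.13) = 0.26 × 18.986 = 4.9364 mm/d
ETc = Kc × ET₀ = 0.71 × 4.9364 = 3.5048 mm/d
Crop demand D = ETc × 10 d = 3.5048 × 10 = 35.048 mm
D − Pe = 35.048 − 9.8 = 25.248 mm
Gross irrigation = 25.248 / 0.83 = 30.419 mm
Volume = 30.419 mm × 285.2 ha × 10 = 86755.0 m³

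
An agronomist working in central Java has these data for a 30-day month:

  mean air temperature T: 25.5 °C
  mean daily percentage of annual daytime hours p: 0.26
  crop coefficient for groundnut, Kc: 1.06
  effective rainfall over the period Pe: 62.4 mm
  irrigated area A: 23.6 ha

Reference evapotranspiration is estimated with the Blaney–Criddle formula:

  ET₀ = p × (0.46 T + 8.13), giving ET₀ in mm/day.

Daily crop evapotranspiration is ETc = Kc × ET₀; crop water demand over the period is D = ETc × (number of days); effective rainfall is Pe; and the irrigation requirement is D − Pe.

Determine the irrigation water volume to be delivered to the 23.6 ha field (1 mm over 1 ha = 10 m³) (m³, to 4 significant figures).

24030 m³

ET₀ = 0.26 × (0.46 × 25.5 + 8.13) = 0.26 × 19.860 = 5.1636 mm/d
ETc = Kc × ET₀ = 1.06 × 5.1636 = 5.4734 mm/d
Crop demand D = ETc × 30 d = 5.4734 × 30 = 164.202 mm
D − Pe = 164.202 − 62.4 = 101.802 mm
Volume = 101.802 mm × 23.6 ha × 10 = 24025.3 m³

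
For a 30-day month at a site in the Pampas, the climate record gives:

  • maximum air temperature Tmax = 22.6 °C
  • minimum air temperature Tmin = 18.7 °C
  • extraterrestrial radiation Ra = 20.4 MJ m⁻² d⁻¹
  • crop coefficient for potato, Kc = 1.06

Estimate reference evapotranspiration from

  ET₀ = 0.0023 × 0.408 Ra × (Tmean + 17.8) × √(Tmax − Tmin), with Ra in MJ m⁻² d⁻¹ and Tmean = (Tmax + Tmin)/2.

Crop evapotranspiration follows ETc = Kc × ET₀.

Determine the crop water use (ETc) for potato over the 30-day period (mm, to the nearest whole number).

46 mm

Tmean = (22.6 + 18.7)/2 = 20.65 °C
0.408 Ra = 0.408 × 20.4 = 8.3232 mm/d equivalent
ET₀ = 0.0023 × 8.3232 × (20.65 + 17.8) × √3.9 = 0.0023 × 8.3232 × 38.45 × 1.9748 = 1.4536 mm/d
ETc = Kc × ET₀ = 1.06 × 1.4536 = 1.5408 mm/d
Over 30 days: 1.5408 × 30 = 46.224 mm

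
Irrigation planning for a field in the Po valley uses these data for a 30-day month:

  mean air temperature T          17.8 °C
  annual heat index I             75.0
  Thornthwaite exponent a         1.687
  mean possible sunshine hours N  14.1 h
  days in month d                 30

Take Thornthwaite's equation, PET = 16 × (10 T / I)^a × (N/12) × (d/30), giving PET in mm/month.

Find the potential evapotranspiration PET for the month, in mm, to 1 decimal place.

10T/I = 10 × 17.8 / 75.0 = 2.3733
(10T/I)^a = 2.3733^1.687 = 4.2975
Uncorrected PET = 16 × 4.2975 = 68.760 mm
Correction = (N/12)(d/30) = (14.1/12)(30/30) = 1.1750
PET = 68.760 × 1.1750 = 80.793 mm/month

80.8 mm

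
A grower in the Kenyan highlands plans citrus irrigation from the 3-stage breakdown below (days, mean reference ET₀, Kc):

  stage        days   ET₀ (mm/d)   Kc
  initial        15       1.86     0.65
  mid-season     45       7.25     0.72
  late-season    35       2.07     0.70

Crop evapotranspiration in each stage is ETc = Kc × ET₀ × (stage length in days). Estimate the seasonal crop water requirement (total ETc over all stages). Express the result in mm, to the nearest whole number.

304 mm

initial: 0.65 × 1.86 × 15 = 18.14 mm
mid-season: 0.72 × 7.25 × 45 = 234.90 mm
late-season: 0.70 × 2.07 × 35 = 50.72 mm
Seasonal total = 303.76 mm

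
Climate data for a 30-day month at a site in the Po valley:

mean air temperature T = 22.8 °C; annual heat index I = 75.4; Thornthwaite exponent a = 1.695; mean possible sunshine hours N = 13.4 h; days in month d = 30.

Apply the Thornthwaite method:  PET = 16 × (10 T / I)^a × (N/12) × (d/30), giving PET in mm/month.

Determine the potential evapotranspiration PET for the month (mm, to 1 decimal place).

116.6 mm

10T/I = 10 × 22.8 / 75.4 = 3.0239
(10T/I)^a = 3.0239^1.695 = 6.5247
Uncorrected PET = 16 × 6.5247 = 104.395 mm
Correction = (N/12)(d/30) = (13.4/12)(30/30) = 1.1167
PET = 104.395 × 1.1167 = 116.578 mm/month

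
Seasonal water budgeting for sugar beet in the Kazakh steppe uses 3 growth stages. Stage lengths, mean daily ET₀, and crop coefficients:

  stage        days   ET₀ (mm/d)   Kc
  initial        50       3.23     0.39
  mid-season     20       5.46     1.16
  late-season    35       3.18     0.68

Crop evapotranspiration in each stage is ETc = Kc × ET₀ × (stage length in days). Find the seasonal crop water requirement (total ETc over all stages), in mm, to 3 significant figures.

265 mm

initial: 0.39 × 3.23 × 50 = 62.99 mm
mid-season: 1.16 × 5.46 × 20 = 126.67 mm
late-season: 0.68 × 3.18 × 35 = 75.68 mm
Seasonal total = 265.34 mm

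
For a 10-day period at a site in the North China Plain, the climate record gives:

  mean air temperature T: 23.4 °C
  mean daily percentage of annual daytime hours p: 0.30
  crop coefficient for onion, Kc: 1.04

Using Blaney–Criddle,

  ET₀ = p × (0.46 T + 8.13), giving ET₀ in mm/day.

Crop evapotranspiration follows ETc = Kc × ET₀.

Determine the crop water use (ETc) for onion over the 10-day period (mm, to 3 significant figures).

58.9 mm

ET₀ = 0.30 × (0.46 × 23.4 + 8.13) = 0.30 × 18.894 = 5.6682 mm/d
ETc = Kc × ET₀ = 1.04 × 5.6682 = 5.8949 mm/d
Over 10 days: 5.8949 × 10 = 58.949 mm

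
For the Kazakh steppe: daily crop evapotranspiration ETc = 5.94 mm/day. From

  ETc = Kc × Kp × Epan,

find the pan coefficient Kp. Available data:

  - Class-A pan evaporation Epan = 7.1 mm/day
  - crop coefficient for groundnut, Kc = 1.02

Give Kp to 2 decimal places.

ETc = Kc × Kp × Epan  ⇒  Kp = ETc / (Kc × Epan)
Kp = 5.94 / (1.02 × 7.1) = 5.94 / 7.242 = 0.8202

0.82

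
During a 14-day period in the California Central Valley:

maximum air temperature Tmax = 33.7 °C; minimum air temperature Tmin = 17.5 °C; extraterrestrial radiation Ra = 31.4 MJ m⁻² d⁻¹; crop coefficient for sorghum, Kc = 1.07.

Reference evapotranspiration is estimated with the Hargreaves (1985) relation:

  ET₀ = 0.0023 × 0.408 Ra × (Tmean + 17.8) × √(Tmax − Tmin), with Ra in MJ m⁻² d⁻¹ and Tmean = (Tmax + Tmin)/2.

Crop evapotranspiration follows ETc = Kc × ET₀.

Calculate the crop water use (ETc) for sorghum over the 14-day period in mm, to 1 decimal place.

77.1 mm

Tmean = (33.7 + 17.5)/2 = 25.60 °C
0.408 Ra = 0.408 × 31.4 = 12.8112 mm/d equivalent
ET₀ = 0.0023 × 12.8112 × (25.60 + 17.8) × √16.2 = 0.0023 × 12.8112 × 43.40 × 4.0249 = 5.1471 mm/d
ETc = Kc × ET₀ = 1.07 × 5.1471 = 5.5074 mm/d
Over 14 days: 5.5074 × 14 = 77.104 mm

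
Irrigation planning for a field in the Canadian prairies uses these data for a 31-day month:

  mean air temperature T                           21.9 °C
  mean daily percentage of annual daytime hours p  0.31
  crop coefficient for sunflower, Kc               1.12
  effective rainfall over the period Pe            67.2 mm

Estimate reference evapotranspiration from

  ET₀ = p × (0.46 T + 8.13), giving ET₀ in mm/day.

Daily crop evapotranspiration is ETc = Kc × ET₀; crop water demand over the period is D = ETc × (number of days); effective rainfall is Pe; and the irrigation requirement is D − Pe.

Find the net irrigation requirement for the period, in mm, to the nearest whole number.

ET₀ = 0.31 × (0.46 × 21.9 + 8.13) = 0.31 × 18.204 = 5.6432 mm/d
ETc = Kc × ET₀ = 1.12 × 5.6432 = 6.3204 mm/d
Crop demand D = ETc × 31 d = 6.3204 × 31 = 195.932 mm
D − Pe = 195.932 − 67.2 = 128.732 mm

129 mm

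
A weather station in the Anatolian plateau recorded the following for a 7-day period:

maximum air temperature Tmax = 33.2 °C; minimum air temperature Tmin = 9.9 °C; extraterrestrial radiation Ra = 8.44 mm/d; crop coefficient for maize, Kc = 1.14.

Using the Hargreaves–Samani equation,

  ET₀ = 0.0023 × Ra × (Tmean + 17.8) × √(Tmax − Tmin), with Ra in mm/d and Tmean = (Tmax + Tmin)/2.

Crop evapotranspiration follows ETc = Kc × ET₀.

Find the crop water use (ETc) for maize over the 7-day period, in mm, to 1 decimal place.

29.4 mm

Tmean = (33.2 + 9.9)/2 = 21.55 °C
ET₀ = 0.0023 × 8.44 × (21.55 + 17.8) × √23.3 = 0.0023 × 8.44 × 39.35 × 4.8270 = 3.6872 mm/d
ETc = Kc × ET₀ = 1.14 × 3.6872 = 4.2034 mm/d
Over 7 days: 4.2034 × 7 = 29.424 mm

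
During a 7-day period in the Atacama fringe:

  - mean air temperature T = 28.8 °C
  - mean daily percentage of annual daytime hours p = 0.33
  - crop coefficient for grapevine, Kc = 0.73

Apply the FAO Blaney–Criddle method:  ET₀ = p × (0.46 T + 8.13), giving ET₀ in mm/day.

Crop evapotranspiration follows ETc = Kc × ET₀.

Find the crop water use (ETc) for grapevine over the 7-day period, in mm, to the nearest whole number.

ET₀ = 0.33 × (0.46 × 28.8 + 8.13) = 0.33 × 21.378 = 7.0547 mm/d
ETc = Kc × ET₀ = 0.73 × 7.0547 = 5.1499 mm/d
Over 7 days: 5.1499 × 7 = 36.049 mm

36 mm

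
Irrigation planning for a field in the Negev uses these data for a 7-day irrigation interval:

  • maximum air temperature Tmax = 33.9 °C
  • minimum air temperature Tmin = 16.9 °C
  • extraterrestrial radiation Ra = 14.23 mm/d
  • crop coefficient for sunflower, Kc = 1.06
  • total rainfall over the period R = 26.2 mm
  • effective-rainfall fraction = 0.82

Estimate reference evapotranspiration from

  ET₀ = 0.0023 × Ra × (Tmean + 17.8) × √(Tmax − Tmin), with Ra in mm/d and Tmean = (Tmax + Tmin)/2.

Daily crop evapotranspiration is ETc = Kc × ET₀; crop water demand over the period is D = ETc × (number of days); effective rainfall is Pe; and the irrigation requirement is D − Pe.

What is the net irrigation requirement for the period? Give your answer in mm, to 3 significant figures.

21.8 mm

Tmean = (33.9 + 16.9)/2 = 25.40 °C
ET₀ = 0.0023 × 14.23 × (25.40 + 17.8) × √17.0 = 0.0023 × 14.23 × 43.20 × 4.1231 = 5.8296 mm/d
ETc = Kc × ET₀ = 1.06 × 5.8296 = 6.1794 mm/d
Crop demand D = ETc × 7 d = 6.1794 × 7 = 43.256 mm
Pe = 0.82 × 26.2 = 21.484 mm
D − Pe = 43.256 − 21.484 = 21.772 mm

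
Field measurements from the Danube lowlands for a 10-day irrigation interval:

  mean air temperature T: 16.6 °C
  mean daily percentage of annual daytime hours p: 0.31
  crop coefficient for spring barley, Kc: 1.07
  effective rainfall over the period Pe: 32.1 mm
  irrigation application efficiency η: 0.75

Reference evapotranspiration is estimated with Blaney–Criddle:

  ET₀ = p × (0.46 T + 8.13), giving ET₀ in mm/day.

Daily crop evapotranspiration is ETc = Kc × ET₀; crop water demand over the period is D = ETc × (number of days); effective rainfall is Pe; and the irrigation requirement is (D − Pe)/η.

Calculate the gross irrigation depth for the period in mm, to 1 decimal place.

26.9 mm

ET₀ = 0.31 × (0.46 × 16.6 + 8.13) = 0.31 × 15.766 = 4.8875 mm/d
ETc = Kc × ET₀ = 1.07 × 4.8875 = 5.2296 mm/d
Crop demand D = ETc × 10 d = 5.2296 × 10 = 52.296 mm
D − Pe = 52.296 − 32.1 = 20.196 mm
Gross irrigation = 20.196 / 0.75 = 26.928 mm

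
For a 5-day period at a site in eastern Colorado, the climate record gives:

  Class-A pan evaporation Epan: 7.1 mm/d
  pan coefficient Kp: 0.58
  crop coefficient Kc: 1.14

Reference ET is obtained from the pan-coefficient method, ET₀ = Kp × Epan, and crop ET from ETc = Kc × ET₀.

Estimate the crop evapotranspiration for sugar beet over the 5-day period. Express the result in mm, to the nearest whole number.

23 mm

ET₀ = 0.58 × 7.1 = 4.1180 mm/d
ETc = Kc × ET₀ = 1.14 × 4.1180 = 4.6945 mm/d
Over 5 days: 4.6945 × 5 = 23.473 mm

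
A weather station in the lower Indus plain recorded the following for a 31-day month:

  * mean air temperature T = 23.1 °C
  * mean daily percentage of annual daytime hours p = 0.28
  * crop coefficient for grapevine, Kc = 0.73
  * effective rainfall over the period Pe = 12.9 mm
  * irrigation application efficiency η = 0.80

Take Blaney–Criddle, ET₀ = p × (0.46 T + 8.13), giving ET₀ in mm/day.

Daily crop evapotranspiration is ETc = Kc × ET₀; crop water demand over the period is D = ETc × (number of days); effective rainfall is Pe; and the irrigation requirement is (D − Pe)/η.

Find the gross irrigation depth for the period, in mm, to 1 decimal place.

132.4 mm

ET₀ = 0.28 × (0.46 × 23.1 + 8.13) = 0.28 × 18.756 = 5.2517 mm/d
ETc = Kc × ET₀ = 0.73 × 5.2517 = 3.8337 mm/d
Crop demand D = ETc × 31 d = 3.8337 × 31 = 118.845 mm
D − Pe = 118.845 − 12.9 = 105.945 mm
Gross irrigation = 105.945 / 0.80 = 132.431 mm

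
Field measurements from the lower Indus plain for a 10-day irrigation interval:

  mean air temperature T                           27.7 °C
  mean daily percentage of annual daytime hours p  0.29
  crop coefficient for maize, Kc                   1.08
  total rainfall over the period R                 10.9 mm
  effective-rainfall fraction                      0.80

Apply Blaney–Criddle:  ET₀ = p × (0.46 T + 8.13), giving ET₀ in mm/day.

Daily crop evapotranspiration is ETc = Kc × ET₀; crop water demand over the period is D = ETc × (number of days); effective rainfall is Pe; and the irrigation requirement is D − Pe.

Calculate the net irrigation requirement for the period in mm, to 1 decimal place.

56.7 mm

ET₀ = 0.29 × (0.46 × 27.7 + 8.13) = 0.29 × 20.872 = 6.0529 mm/d
ETc = Kc × ET₀ = 1.08 × 6.0529 = 6.5371 mm/d
Crop demand D = ETc × 10 d = 6.5371 × 10 = 65.371 mm
Pe = 0.80 × 10.9 = 8.720 mm
D − Pe = 65.371 − 8.720 = 56.651 mm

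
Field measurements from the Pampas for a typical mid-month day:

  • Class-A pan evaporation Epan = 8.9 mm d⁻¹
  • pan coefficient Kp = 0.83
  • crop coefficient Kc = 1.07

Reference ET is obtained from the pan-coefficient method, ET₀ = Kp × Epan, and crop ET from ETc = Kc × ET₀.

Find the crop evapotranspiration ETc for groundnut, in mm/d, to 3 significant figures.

7.90 mm/d

ET₀ = 0.83 × 8.9 = 7.3870 mm/d
ETc = Kc × ET₀ = 1.07 × 7.3870 = 7.9041 mm/d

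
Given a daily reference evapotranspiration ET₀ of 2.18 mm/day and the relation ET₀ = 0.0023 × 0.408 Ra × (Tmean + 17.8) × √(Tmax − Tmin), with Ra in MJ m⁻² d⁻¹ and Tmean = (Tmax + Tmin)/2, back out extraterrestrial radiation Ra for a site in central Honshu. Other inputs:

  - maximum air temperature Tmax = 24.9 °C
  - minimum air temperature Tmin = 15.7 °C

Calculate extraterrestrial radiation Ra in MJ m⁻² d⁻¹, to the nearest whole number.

20 MJ m⁻² d⁻¹

Tmean = (24.9+15.7)/2 = 20.30 °C; ΔT = 9.2
Ra = ET₀ / [0.0023 × 0.408 × (Tmean+17.8) × √ΔT]
   = 2.18 / (0.0023 × 0.408 × 38.10 × 3.0332) = 20.102 MJ m⁻² d⁻¹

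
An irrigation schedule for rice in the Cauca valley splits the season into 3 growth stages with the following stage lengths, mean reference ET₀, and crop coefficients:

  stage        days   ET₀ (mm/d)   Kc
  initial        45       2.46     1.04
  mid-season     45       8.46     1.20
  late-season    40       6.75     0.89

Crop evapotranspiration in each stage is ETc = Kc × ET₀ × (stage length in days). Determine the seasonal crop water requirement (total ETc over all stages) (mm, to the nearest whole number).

812 mm

initial: 1.04 × 2.46 × 45 = 115.13 mm
mid-season: 1.20 × 8.46 × 45 = 456.84 mm
late-season: 0.89 × 6.75 × 40 = 240.30 mm
Seasonal total = 812.27 mm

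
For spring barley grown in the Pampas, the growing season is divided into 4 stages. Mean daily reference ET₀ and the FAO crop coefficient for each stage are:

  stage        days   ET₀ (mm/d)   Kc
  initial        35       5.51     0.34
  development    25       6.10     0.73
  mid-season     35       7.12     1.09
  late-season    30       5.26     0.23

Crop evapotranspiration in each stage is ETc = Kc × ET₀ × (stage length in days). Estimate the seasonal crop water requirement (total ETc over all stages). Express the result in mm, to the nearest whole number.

initial: 0.34 × 5.51 × 35 = 65.57 mm
development: 0.73 × 6.10 × 25 = 111.33 mm
mid-season: 1.09 × 7.12 × 35 = 271.63 mm
late-season: 0.23 × 5.26 × 30 = 36.29 mm
Seasonal total = 484.82 mm

485 mm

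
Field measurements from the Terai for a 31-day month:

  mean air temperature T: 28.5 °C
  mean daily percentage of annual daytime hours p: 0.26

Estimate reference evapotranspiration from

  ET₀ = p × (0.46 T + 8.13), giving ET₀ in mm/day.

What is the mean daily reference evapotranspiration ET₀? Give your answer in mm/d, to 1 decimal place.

ET₀ = 0.26 × (0.46 × 28.5 + 8.13) = 0.26 × 21.240 = 5.5224 mm/d

5.5 mm/d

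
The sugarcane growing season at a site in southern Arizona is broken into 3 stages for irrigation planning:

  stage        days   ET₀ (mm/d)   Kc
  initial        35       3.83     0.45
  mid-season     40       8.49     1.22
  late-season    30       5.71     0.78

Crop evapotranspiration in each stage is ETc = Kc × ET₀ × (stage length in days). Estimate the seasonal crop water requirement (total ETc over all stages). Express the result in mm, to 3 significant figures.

initial: 0.45 × 3.83 × 35 = 60.32 mm
mid-season: 1.22 × 8.49 × 40 = 414.31 mm
late-season: 0.78 × 5.71 × 30 = 133.61 mm
Seasonal total = 608.24 mm

608 mm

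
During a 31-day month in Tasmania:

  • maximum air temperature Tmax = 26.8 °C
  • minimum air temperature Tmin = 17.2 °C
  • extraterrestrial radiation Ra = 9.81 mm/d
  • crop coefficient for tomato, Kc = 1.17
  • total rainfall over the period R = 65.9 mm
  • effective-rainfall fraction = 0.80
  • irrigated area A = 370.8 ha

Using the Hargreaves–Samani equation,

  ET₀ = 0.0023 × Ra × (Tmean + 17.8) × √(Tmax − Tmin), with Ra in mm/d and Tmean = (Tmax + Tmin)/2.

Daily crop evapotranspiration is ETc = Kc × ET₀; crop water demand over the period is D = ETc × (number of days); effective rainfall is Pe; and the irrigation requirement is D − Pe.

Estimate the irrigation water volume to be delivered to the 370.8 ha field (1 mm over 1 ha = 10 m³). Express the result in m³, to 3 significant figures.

Tmean = (26.8 + 17.2)/2 = 22.00 °C
ET₀ = 0.0023 × 9.81 × (22.00 + 17.8) × √9.6 = 0.0023 × 9.81 × 39.80 × 3.0984 = 2.7824 mm/d
ETc = Kc × ET₀ = 1.17 × 2.7824 = 3.2554 mm/d
Crop demand D = ETc × 31 d = 3.2554 × 31 = 100.917 mm
Pe = 0.80 × 65.9 = 52.720 mm
D − Pe = 100.917 − 52.720 = 48.197 mm
Volume = 48.197 mm × 370.8 ha × 10 = 178714.5 m³

179000 m³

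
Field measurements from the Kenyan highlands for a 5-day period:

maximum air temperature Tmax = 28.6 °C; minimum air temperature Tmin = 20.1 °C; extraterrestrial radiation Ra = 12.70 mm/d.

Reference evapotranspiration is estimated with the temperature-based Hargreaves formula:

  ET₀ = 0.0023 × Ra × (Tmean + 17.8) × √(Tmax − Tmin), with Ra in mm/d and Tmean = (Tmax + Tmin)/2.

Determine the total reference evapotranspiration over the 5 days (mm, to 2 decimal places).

Tmean = (28.6 + 20.1)/2 = 24.35 °C
ET₀ = 0.0023 × 12.70 × (24.35 + 17.8) × √8.5 = 0.0023 × 12.70 × 42.15 × 2.9155 = 3.5896 mm/d
Over 5 days: 3.5896 × 5 = 17.948 mm

17.95 mm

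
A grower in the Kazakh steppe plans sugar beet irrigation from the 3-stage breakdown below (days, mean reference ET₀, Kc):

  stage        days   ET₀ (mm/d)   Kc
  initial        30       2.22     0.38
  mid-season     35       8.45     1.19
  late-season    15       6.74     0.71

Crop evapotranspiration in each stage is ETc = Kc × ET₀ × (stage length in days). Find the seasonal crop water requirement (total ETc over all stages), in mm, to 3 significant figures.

449 mm

initial: 0.38 × 2.22 × 30 = 25.31 mm
mid-season: 1.19 × 8.45 × 35 = 351.94 mm
late-season: 0.71 × 6.74 × 15 = 71.78 mm
Seasonal total = 449.03 mm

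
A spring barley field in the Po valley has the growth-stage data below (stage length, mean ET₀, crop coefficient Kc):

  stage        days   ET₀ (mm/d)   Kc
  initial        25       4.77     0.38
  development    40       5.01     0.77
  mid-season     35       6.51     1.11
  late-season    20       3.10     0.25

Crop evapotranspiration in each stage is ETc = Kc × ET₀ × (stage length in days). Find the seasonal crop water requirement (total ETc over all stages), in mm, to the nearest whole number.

468 mm

initial: 0.38 × 4.77 × 25 = 45.32 mm
development: 0.77 × 5.01 × 40 = 154.31 mm
mid-season: 1.11 × 6.51 × 35 = 252.91 mm
late-season: 0.25 × 3.10 × 20 = 15.50 mm
Seasonal total = 468.04 mm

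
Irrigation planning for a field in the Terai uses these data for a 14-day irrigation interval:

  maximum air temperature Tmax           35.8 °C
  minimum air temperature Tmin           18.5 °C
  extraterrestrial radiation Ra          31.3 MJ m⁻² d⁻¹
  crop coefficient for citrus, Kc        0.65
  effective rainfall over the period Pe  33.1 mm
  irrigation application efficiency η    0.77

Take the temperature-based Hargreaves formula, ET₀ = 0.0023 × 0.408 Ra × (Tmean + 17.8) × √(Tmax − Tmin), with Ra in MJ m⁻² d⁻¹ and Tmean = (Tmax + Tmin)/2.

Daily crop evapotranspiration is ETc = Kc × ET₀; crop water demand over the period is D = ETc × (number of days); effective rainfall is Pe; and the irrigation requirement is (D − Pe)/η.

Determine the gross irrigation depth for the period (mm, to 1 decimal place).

21.9 mm

Tmean = (35.8 + 18.5)/2 = 27.15 °C
0.408 Ra = 0.408 × 31.3 = 12.7704 mm/d equivalent
ET₀ = 0.0023 × 12.7704 × (27.15 + 17.8) × √17.3 = 0.0023 × 12.7704 × 44.95 × 4.1593 = 5.4914 mm/d
ETc = Kc × ET₀ = 0.65 × 5.4914 = 3.5694 mm/d
Crop demand D = ETc × 14 d = 3.5694 × 14 = 49.972 mm
D − Pe = 49.972 − 33.1 = 16.872 mm
Gross irrigation = 16.872 / 0.77 = 21.912 mm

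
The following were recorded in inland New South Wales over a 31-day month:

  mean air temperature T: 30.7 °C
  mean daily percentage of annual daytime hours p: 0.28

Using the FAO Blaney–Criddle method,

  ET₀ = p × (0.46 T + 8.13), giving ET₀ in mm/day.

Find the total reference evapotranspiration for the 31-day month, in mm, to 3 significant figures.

ET₀ = 0.28 × (0.46 × 30.7 + 8.13) = 0.28 × 22.252 = 6.2306 mm/d
Monthly total = 6.2306 × 31 = 193.149 mm

193 mm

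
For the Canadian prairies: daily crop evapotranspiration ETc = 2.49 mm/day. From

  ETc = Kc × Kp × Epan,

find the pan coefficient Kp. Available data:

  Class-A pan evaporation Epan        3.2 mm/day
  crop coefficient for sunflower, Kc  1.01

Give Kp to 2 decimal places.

0.77

ETc = Kc × Kp × Epan  ⇒  Kp = ETc / (Kc × Epan)
Kp = 2.49 / (1.01 × 3.2) = 2.49 / 3.232 = 0.7704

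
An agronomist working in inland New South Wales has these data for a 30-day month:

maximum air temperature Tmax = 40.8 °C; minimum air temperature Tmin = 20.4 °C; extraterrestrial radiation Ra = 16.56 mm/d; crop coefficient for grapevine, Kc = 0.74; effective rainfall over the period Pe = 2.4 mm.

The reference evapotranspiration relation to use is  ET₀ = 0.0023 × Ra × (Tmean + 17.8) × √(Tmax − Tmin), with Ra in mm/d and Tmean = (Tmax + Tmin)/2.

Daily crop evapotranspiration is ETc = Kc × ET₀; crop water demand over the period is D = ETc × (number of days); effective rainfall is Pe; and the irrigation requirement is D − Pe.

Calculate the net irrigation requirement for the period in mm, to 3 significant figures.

182 mm

Tmean = (40.8 + 20.4)/2 = 30.60 °C
ET₀ = 0.0023 × 16.56 × (30.60 + 17.8) × √20.4 = 0.0023 × 16.56 × 48.40 × 4.5166 = 8.3262 mm/d
ETc = Kc × ET₀ = 0.74 × 8.3262 = 6.1614 mm/d
Crop demand D = ETc × 30 d = 6.1614 × 30 = 184.842 mm
D − Pe = 184.842 − 2.4 = 182.442 mm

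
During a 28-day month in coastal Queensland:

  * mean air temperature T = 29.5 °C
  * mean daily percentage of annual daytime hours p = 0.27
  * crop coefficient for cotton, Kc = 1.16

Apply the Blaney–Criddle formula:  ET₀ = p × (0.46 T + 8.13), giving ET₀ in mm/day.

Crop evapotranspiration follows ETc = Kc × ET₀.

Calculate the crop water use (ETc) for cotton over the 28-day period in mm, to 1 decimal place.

ET₀ = 0.27 × (0.46 × 29.5 + 8.13) = 0.27 × 21.700 = 5.8590 mm/d
ETc = Kc × ET₀ = 1.16 × 5.8590 = 6.7964 mm/d
Over 28 days: 6.7964 × 28 = 190.299 mm

190.3 mm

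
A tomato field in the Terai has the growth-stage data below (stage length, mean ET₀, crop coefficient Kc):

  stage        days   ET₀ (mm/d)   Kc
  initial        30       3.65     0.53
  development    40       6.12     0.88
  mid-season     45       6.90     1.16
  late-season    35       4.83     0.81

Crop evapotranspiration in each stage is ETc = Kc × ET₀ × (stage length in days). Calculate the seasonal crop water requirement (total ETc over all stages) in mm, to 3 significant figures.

771 mm

initial: 0.53 × 3.65 × 30 = 58.04 mm
development: 0.88 × 6.12 × 40 = 215.42 mm
mid-season: 1.16 × 6.90 × 45 = 360.18 mm
late-season: 0.81 × 4.83 × 35 = 136.93 mm
Seasonal total = 770.57 mm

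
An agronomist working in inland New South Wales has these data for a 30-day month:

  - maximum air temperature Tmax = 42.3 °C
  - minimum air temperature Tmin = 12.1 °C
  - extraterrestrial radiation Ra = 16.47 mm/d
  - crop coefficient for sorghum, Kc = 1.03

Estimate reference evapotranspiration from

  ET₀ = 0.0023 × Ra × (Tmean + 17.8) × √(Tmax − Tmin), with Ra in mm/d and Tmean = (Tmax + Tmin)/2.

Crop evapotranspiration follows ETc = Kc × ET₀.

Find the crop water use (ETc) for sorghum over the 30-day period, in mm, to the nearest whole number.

Tmean = (42.3 + 12.1)/2 = 27.20 °C
ET₀ = 0.0023 × 16.47 × (27.20 + 17.8) × √30.2 = 0.0023 × 16.47 × 45.00 × 5.4955 = 9.3679 mm/d
ETc = Kc × ET₀ = 1.03 × 9.3679 = 9.6489 mm/d
Over 30 days: 9.6489 × 30 = 289.467 mm

289 mm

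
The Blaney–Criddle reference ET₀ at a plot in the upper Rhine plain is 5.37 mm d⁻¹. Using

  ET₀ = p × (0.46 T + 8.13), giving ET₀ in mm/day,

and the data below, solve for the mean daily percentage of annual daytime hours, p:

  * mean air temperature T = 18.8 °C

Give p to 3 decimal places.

p = ET₀ / (0.46 T + 8.13) = 5.37 / (0.46 × 18.8 + 8.13) = 5.37 / 16.778 = 0.3201

0.320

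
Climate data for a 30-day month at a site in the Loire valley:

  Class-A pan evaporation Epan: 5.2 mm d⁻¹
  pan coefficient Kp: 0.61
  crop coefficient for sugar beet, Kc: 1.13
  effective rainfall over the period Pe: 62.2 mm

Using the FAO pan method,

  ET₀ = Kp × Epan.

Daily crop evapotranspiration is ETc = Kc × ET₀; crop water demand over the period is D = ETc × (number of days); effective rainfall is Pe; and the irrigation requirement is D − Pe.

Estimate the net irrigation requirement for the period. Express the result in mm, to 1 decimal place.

ET₀ = 0.61 × 5.2 = 3.1720 mm/d
ETc = Kc × ET₀ = 1.13 × 3.1720 = 3.5844 mm/d
Crop demand D = ETc × 30 d = 3.5844 × 30 = 107.532 mm
D − Pe = 107.532 − 62.2 = 45.332 mm

45.3 mm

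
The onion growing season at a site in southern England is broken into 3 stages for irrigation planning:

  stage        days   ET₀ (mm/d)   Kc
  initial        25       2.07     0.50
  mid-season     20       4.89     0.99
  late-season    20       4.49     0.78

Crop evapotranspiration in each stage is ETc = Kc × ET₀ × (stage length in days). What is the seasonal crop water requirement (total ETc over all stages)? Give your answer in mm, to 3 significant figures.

initial: 0.50 × 2.07 × 25 = 25.88 mm
mid-season: 0.99 × 4.89 × 20 = 96.82 mm
late-season: 0.78 × 4.49 × 20 = 70.04 mm
Seasonal total = 192.74 mm

193 mm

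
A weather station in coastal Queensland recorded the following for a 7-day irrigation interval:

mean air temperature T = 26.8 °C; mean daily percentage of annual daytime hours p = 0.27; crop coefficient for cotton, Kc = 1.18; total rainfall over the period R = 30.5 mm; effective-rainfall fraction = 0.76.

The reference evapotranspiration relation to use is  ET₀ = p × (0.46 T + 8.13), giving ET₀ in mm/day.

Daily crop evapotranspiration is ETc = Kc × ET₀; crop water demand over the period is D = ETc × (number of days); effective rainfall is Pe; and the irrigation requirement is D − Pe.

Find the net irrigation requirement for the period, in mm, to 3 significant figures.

ET₀ = 0.27 × (0.46 × 26.8 + 8.13) = 0.27 × 20.458 = 5.5237 mm/d
ETc = Kc × ET₀ = 1.18 × 5.5237 = 6.5180 mm/d
Crop demand D = ETc × 7 d = 6.5180 × 7 = 45.626 mm
Pe = 0.76 × 30.5 = 23.180 mm
D − Pe = 45.626 − 23.180 = 22.446 mm

22.4 mm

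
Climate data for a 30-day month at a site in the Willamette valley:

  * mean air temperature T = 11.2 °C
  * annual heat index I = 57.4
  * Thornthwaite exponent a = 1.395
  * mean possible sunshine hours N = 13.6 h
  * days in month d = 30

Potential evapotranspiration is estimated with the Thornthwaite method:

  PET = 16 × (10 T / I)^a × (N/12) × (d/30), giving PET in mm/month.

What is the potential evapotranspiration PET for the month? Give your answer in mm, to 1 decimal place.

10T/I = 10 × 11.2 / 57.4 = 1.9512
(10T/I)^a = 1.9512^1.395 = 2.5408
Uncorrected PET = 16 × 2.5408 = 40.653 mm
Correction = (N/12)(d/30) = (13.6/12)(30/30) = 1.1333
PET = 40.653 × 1.1333 = 46.072 mm/month

46.1 mm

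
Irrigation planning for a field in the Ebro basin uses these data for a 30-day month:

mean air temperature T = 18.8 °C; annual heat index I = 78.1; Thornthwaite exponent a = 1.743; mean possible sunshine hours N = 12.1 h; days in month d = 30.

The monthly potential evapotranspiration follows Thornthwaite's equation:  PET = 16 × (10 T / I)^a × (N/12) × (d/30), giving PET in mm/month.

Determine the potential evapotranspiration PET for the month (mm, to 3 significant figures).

10T/I = 10 × 18.8 / 78.1 = 2.4072
(10T/I)^a = 2.4072^1.743 = 4.6236
Uncorrected PET = 16 × 4.6236 = 73.978 mm
Correction = (N/12)(d/30) = (12.1/12)(30/30) = 1.0083
PET = 73.978 × 1.0083 = 74.592 mm/month

74.6 mm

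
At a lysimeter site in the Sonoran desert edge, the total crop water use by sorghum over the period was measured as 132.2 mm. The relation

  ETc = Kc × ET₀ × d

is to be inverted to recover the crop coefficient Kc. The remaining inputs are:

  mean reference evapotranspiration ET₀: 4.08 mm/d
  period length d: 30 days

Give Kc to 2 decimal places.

1.08

ETc = Kc × ET₀ × d  ⇒  Kc = ETc / (ET₀ × d)
Kc = 132.2 / (4.08 × 30) = 132.2 / 122.40 = 1.0801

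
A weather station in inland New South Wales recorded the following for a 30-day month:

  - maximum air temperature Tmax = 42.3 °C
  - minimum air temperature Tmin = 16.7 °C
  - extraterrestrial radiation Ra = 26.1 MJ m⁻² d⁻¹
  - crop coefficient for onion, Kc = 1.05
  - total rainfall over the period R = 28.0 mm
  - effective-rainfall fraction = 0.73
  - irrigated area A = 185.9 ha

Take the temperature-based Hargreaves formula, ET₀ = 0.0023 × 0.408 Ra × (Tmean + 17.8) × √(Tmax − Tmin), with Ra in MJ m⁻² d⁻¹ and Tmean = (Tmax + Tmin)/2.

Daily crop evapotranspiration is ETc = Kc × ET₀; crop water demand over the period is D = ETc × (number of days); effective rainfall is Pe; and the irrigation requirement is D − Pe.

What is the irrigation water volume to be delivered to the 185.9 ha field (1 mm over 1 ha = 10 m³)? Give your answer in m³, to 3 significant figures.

Tmean = (42.3 + 16.7)/2 = 29.50 °C
0.408 Ra = 0.408 × 26.1 = 10.6488 mm/d equivalent
ET₀ = 0.0023 × 10.6488 × (29.50 + 17.8) × √25.6 = 0.0023 × 10.6488 × 47.30 × 5.0596 = 5.8615 mm/d
ETc = Kc × ET₀ = 1.05 × 5.8615 = 6.1546 mm/d
Crop demand D = ETc × 30 d = 6.1546 × 30 = 184.638 mm
Pe = 0.73 × 28.0 = 20.440 mm
D − Pe = 184.638 − 20.440 = 164.198 mm
Volume = 164.198 mm × 185.9 ha × 10 = 305244.1 m³

305000 m³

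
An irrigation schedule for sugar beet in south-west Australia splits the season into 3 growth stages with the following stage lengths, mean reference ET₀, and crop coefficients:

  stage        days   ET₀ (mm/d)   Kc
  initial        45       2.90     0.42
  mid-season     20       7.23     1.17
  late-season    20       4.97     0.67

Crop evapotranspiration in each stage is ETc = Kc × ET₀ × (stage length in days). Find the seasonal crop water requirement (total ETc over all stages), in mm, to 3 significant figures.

initial: 0.42 × 2.90 × 45 = 54.81 mm
mid-season: 1.17 × 7.23 × 20 = 169.18 mm
late-season: 0.67 × 4.97 × 20 = 66.60 mm
Seasonal total = 290.59 mm

291 mm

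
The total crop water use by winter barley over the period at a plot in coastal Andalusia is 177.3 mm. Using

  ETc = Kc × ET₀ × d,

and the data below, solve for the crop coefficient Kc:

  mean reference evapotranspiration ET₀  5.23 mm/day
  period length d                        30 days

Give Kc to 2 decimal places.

1.13

ETc = Kc × ET₀ × d  ⇒  Kc = ETc / (ET₀ × d)
Kc = 177.3 / (5.23 × 30) = 177.3 / 156.90 = 1.1300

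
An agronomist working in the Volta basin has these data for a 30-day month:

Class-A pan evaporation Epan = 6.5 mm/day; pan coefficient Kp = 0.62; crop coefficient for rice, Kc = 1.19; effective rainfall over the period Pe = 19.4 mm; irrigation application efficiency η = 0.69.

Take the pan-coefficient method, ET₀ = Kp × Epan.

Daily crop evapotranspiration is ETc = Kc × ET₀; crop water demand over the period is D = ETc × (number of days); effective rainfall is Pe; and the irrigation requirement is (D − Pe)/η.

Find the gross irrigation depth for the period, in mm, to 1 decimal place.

180.4 mm

ET₀ = 0.62 × 6.5 = 4.0300 mm/d
ETc = Kc × ET₀ = 1.19 × 4.0300 = 4.7957 mm/d
Crop demand D = ETc × 30 d = 4.7957 × 30 = 143.871 mm
D − Pe = 143.871 − 19.4 = 124.471 mm
Gross irrigation = 124.471 / 0.69 = 180.393 mm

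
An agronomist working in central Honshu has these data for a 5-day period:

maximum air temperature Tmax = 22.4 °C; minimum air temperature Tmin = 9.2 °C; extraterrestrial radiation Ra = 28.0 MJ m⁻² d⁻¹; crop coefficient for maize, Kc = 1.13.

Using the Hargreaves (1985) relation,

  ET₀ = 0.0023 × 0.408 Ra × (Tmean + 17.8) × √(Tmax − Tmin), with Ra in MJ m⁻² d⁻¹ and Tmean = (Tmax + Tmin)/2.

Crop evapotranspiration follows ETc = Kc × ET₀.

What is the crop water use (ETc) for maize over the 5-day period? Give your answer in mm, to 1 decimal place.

18.1 mm

Tmean = (22.4 + 9.2)/2 = 15.80 °C
0.408 Ra = 0.408 × 28.0 = 11.4240 mm/d equivalent
ET₀ = 0.0023 × 11.4240 × (15.80 + 17.8) × √13.2 = 0.0023 × 11.4240 × 33.60 × 3.6332 = 3.2076 mm/d
ETc = Kc × ET₀ = 1.13 × 3.2076 = 3.6246 mm/d
Over 5 days: 3.6246 × 5 = 18.123 mm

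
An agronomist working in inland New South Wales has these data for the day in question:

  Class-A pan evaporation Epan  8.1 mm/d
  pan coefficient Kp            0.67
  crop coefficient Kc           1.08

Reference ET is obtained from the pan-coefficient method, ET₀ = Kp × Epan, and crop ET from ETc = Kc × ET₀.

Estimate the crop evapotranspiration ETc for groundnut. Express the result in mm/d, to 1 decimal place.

ET₀ = 0.67 × 8.1 = 5.4270 mm/d
ETc = Kc × ET₀ = 1.08 × 5.4270 = 5.8612 mm/d

5.9 mm/d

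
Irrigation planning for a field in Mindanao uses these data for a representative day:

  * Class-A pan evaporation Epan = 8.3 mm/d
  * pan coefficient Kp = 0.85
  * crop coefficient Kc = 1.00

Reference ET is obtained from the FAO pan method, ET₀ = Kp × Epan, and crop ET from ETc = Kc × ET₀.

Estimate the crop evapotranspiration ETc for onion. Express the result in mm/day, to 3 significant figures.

ET₀ = 0.85 × 8.3 = 7.0550 mm/d
ETc = Kc × ET₀ = 1.00 × 7.0550 = 7.0550 mm/d

7.06 mm/day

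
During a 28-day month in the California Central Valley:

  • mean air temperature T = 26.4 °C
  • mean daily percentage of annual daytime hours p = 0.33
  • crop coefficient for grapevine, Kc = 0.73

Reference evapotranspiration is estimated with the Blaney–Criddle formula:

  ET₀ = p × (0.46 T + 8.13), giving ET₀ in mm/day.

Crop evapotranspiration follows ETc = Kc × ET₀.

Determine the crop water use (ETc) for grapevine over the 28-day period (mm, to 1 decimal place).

ET₀ = 0.33 × (0.46 × 26.4 + 8.13) = 0.33 × 20.274 = 6.6904 mm/d
ETc = Kc × ET₀ = 0.73 × 6.6904 = 4.8840 mm/d
Over 28 days: 4.8840 × 28 = 136.752 mm

136.8 mm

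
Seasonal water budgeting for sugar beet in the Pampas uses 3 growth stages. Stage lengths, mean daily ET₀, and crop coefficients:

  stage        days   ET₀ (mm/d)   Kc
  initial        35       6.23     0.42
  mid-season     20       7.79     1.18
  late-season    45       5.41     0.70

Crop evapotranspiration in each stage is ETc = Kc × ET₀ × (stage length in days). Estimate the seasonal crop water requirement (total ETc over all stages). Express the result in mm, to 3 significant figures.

446 mm

initial: 0.42 × 6.23 × 35 = 91.58 mm
mid-season: 1.18 × 7.79 × 20 = 183.84 mm
late-season: 0.70 × 5.41 × 45 = 170.42 mm
Seasonal total = 445.84 mm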